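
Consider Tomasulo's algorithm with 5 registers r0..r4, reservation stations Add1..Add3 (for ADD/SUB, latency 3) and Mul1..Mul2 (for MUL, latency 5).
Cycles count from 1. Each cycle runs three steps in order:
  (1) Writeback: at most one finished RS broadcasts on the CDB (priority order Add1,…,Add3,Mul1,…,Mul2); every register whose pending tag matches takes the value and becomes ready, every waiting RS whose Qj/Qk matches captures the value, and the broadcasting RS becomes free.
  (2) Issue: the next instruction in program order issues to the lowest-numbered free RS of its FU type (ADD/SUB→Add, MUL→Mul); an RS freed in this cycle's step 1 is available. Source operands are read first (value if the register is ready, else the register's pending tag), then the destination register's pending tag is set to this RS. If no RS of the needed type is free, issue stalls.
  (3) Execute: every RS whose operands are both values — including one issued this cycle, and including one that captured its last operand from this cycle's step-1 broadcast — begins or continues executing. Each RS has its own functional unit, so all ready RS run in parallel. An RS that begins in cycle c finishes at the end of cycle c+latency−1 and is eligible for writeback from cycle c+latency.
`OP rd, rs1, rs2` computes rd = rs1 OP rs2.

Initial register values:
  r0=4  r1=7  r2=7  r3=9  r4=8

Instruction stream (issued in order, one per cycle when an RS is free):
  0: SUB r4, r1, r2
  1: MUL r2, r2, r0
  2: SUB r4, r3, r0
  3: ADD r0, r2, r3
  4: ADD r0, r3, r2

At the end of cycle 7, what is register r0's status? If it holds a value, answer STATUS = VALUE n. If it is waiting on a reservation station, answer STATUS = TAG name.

  c1: issue SUB r4<-Add1  regs: r0:4,r1:7,r2:7,r3:9,r4:Add1
  c2: issue MUL r2<-Mul1  regs: r0:4,r1:7,r2:Mul1,r3:9,r4:Add1
  c3: issue SUB r4<-Add2  regs: r0:4,r1:7,r2:Mul1,r3:9,r4:Add2
  c4: CDB Add1=0; issue ADD r0<-Add1  regs: r0:Add1,r1:7,r2:Mul1,r3:9,r4:Add2
  c5: issue ADD r0<-Add3  regs: r0:Add3,r1:7,r2:Mul1,r3:9,r4:Add2
  c6: CDB Add2=5  regs: r0:Add3,r1:7,r2:Mul1,r3:9,r4:5
  c7: CDB Mul1=28  regs: r0:Add3,r1:7,r2:28,r3:9,r4:5

STATUS = TAG Add3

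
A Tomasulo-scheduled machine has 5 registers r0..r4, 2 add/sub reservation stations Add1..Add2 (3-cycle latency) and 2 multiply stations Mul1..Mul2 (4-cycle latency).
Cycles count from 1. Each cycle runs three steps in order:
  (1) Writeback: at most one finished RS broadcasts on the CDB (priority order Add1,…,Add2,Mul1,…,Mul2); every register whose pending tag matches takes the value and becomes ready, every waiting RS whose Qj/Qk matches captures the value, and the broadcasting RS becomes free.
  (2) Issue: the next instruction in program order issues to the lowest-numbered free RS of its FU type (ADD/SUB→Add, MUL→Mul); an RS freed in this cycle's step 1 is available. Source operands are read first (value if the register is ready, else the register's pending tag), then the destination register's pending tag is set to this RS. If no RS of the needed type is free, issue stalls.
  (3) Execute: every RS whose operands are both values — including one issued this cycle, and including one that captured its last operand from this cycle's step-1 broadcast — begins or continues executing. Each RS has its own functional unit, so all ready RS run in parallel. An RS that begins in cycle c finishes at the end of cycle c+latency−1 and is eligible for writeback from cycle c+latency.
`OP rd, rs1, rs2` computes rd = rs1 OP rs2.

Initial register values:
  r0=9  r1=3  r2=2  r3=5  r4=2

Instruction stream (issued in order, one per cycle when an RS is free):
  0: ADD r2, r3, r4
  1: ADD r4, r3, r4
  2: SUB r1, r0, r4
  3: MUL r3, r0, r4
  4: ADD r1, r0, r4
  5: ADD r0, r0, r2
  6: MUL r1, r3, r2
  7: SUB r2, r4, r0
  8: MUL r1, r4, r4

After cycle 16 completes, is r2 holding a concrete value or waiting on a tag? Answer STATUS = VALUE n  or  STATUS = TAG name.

  c1: issue ADD r2<-Add1  regs: r0:9,r1:3,r2:Add1,r3:5,r4:2
  c2: issue ADD r4<-Add2  regs: r0:9,r1:3,r2:Add1,r3:5,r4:Add2
  c3: stall  regs: r0:9,r1:3,r2:Add1,r3:5,r4:Add2
  c4: CDB Add1=7; issue SUB r1<-Add1  regs: r0:9,r1:Add1,r2:7,r3:5,r4:Add2
  c5: CDB Add2=7; issue MUL r3<-Mul1  regs: r0:9,r1:Add1,r2:7,r3:Mul1,r4:7
  c6: issue ADD r1<-Add2  regs: r0:9,r1:Add2,r2:7,r3:Mul1,r4:7
  c7: stall  regs: r0:9,r1:Add2,r2:7,r3:Mul1,r4:7
  c8: CDB Add1=2; issue ADD r0<-Add1  regs: r0:Add1,r1:Add2,r2:7,r3:Mul1,r4:7
  c9: CDB Add2=16; issue MUL r1<-Mul2  regs: r0:Add1,r1:Mul2,r2:7,r3:Mul1,r4:7
  c10: CDB Mul1=63; issue SUB r2<-Add2  regs: r0:Add1,r1:Mul2,r2:Add2,r3:63,r4:7
  c11: CDB Add1=16; issue MUL r1<-Mul1  regs: r0:16,r1:Mul1,r2:Add2,r3:63,r4:7
  c12: -  regs: r0:16,r1:Mul1,r2:Add2,r3:63,r4:7
  c13: -  regs: r0:16,r1:Mul1,r2:Add2,r3:63,r4:7
  c14: CDB Add2=-9  regs: r0:16,r1:Mul1,r2:-9,r3:63,r4:7
  c15: CDB Mul1=49  regs: r0:16,r1:49,r2:-9,r3:63,r4:7
  c16: CDB Mul2=441  regs: r0:16,r1:49,r2:-9,r3:63,r4:7

STATUS = VALUE -9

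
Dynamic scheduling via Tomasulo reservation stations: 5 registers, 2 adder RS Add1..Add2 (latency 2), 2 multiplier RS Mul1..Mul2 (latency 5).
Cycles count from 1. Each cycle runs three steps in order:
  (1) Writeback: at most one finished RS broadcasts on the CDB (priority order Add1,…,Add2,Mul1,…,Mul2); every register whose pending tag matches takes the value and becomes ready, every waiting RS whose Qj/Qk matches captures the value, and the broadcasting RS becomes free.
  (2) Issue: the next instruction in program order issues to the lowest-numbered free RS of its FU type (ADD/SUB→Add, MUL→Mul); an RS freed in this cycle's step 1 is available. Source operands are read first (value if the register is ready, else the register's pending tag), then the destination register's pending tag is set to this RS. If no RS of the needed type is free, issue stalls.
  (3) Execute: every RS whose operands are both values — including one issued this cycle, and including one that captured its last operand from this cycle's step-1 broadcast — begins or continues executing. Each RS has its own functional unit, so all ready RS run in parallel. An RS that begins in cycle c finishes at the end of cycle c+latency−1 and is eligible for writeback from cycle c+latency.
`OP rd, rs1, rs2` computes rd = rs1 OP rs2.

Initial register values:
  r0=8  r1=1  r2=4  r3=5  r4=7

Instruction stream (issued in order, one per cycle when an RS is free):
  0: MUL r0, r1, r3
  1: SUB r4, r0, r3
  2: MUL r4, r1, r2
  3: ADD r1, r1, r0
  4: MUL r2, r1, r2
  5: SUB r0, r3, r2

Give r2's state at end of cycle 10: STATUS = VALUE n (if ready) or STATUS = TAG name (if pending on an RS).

STATUS = TAG Mul1

c1: issue MUL r0<-Mul1 | r0:Mul1,r1:1,r2:4,r3:5,r4:7
c2: issue SUB r4<-Add1 | r0:Mul1,r1:1,r2:4,r3:5,r4:Add1
c3: issue MUL r4<-Mul2 | r0:Mul1,r1:1,r2:4,r3:5,r4:Mul2
c4: issue ADD r1<-Add2 | r0:Mul1,r1:Add2,r2:4,r3:5,r4:Mul2
c5: stall | r0:Mul1,r1:Add2,r2:4,r3:5,r4:Mul2
c6: CDB Mul1=5; issue MUL r2<-Mul1 | r0:5,r1:Add2,r2:Mul1,r3:5,r4:Mul2
c7: stall | r0:5,r1:Add2,r2:Mul1,r3:5,r4:Mul2
c8: CDB Add1=0; issue SUB r0<-Add1 | r0:Add1,r1:Add2,r2:Mul1,r3:5,r4:Mul2
c9: CDB Add2=6 | r0:Add1,r1:6,r2:Mul1,r3:5,r4:Mul2
c10: CDB Mul2=4 | r0:Add1,r1:6,r2:Mul1,r3:5,r4:4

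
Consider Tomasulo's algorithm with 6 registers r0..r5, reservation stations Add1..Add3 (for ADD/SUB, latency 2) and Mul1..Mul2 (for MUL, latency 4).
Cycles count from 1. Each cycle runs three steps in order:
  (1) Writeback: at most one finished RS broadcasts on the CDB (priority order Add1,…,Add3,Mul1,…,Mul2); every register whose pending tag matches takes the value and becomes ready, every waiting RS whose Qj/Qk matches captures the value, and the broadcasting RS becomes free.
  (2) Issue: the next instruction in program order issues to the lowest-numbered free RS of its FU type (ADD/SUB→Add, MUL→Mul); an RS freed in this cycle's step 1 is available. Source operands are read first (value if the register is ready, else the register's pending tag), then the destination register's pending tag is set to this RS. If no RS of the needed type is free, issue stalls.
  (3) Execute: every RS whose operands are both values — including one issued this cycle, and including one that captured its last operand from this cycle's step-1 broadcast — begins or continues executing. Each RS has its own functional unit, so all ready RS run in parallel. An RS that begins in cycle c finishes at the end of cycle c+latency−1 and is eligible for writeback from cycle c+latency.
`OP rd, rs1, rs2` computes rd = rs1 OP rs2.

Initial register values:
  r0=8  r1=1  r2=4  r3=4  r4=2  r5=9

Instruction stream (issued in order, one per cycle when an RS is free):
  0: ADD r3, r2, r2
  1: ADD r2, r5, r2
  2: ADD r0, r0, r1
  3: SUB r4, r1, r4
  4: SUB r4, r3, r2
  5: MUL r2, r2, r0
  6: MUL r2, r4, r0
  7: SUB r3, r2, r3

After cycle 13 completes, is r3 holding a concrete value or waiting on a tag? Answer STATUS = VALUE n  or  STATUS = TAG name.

c1: issue ADD r3<-Add1 | r0:8,r1:1,r2:4,r3:Add1,r4:2,r5:9
c2: issue ADD r2<-Add2 | r0:8,r1:1,r2:Add2,r3:Add1,r4:2,r5:9
c3: CDB Add1=8; issue ADD r0<-Add1 | r0:Add1,r1:1,r2:Add2,r3:8,r4:2,r5:9
c4: CDB Add2=13; issue SUB r4<-Add2 | r0:Add1,r1:1,r2:13,r3:8,r4:Add2,r5:9
c5: CDB Add1=9; issue SUB r4<-Add1 | r0:9,r1:1,r2:13,r3:8,r4:Add1,r5:9
c6: CDB Add2=-1; issue MUL r2<-Mul1 | r0:9,r1:1,r2:Mul1,r3:8,r4:Add1,r5:9
c7: CDB Add1=-5; issue MUL r2<-Mul2 | r0:9,r1:1,r2:Mul2,r3:8,r4:-5,r5:9
c8: issue SUB r3<-Add1 | r0:9,r1:1,r2:Mul2,r3:Add1,r4:-5,r5:9
c9: - | r0:9,r1:1,r2:Mul2,r3:Add1,r4:-5,r5:9
c10: CDB Mul1=117 | r0:9,r1:1,r2:Mul2,r3:Add1,r4:-5,r5:9
c11: CDB Mul2=-45 | r0:9,r1:1,r2:-45,r3:Add1,r4:-5,r5:9
c12: - | r0:9,r1:1,r2:-45,r3:Add1,r4:-5,r5:9
c13: CDB Add1=-53 | r0:9,r1:1,r2:-45,r3:-53,r4:-5,r5:9

STATUS = VALUE -53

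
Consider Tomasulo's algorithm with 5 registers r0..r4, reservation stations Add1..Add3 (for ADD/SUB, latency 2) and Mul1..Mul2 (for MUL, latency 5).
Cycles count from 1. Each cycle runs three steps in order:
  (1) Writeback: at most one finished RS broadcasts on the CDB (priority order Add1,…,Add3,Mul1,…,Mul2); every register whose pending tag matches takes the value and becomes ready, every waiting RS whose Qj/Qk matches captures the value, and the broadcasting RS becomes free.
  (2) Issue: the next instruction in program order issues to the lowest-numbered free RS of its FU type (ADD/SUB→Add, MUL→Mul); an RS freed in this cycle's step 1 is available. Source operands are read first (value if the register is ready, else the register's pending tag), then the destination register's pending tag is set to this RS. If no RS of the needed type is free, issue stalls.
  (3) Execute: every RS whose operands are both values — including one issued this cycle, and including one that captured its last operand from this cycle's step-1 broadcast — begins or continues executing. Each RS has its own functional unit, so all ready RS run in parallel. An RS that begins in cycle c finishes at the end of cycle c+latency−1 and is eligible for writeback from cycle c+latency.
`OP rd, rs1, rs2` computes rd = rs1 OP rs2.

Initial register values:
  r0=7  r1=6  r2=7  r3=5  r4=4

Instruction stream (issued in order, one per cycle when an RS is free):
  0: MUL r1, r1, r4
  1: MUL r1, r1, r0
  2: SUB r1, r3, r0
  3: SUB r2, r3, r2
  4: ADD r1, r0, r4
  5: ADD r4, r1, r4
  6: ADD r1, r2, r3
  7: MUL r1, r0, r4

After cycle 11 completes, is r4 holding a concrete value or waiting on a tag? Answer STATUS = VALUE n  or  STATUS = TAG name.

c1: issue MUL r1<-Mul1 | r0:7,r1:Mul1,r2:7,r3:5,r4:4
c2: issue MUL r1<-Mul2 | r0:7,r1:Mul2,r2:7,r3:5,r4:4
c3: issue SUB r1<-Add1 | r0:7,r1:Add1,r2:7,r3:5,r4:4
c4: issue SUB r2<-Add2 | r0:7,r1:Add1,r2:Add2,r3:5,r4:4
c5: CDB Add1=-2; issue ADD r1<-Add1 | r0:7,r1:Add1,r2:Add2,r3:5,r4:4
c6: CDB Add2=-2; issue ADD r4<-Add2 | r0:7,r1:Add1,r2:-2,r3:5,r4:Add2
c7: CDB Add1=11; issue ADD r1<-Add1 | r0:7,r1:Add1,r2:-2,r3:5,r4:Add2
c8: CDB Mul1=24; issue MUL r1<-Mul1 | r0:7,r1:Mul1,r2:-2,r3:5,r4:Add2
c9: CDB Add1=3 | r0:7,r1:Mul1,r2:-2,r3:5,r4:Add2
c10: CDB Add2=15 | r0:7,r1:Mul1,r2:-2,r3:5,r4:15
c11: - | r0:7,r1:Mul1,r2:-2,r3:5,r4:15

STATUS = VALUE 15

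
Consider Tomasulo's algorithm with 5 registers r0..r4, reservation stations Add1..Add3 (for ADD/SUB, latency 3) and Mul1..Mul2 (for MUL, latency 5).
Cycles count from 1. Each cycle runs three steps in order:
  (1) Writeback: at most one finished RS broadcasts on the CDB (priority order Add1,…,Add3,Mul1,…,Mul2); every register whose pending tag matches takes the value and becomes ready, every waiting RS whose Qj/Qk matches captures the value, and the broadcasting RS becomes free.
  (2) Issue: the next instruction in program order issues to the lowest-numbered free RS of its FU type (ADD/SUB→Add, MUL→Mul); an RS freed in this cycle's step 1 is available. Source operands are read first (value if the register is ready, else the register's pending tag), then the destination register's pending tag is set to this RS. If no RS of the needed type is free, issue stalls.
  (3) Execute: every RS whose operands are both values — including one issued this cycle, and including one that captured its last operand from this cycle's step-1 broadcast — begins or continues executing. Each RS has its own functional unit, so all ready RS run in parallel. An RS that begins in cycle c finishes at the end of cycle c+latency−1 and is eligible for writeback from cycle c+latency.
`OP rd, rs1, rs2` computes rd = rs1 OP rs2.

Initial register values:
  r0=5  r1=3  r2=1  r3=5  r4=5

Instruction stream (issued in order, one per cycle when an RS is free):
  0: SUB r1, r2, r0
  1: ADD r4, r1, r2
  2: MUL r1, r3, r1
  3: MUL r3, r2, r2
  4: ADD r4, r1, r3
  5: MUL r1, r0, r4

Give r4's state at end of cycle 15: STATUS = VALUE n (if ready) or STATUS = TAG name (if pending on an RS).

c1: issue SUB r1<-Add1 | r0:5,r1:Add1,r2:1,r3:5,r4:5
c2: issue ADD r4<-Add2 | r0:5,r1:Add1,r2:1,r3:5,r4:Add2
c3: issue MUL r1<-Mul1 | r0:5,r1:Mul1,r2:1,r3:5,r4:Add2
c4: CDB Add1=-4; issue MUL r3<-Mul2 | r0:5,r1:Mul1,r2:1,r3:Mul2,r4:Add2
c5: issue ADD r4<-Add1 | r0:5,r1:Mul1,r2:1,r3:Mul2,r4:Add1
c6: stall | r0:5,r1:Mul1,r2:1,r3:Mul2,r4:Add1
c7: CDB Add2=-3; stall | r0:5,r1:Mul1,r2:1,r3:Mul2,r4:Add1
c8: stall | r0:5,r1:Mul1,r2:1,r3:Mul2,r4:Add1
c9: CDB Mul1=-20; issue MUL r1<-Mul1 | r0:5,r1:Mul1,r2:1,r3:Mul2,r4:Add1
c10: CDB Mul2=1 | r0:5,r1:Mul1,r2:1,r3:1,r4:Add1
c11: - | r0:5,r1:Mul1,r2:1,r3:1,r4:Add1
c12: - | r0:5,r1:Mul1,r2:1,r3:1,r4:Add1
c13: CDB Add1=-19 | r0:5,r1:Mul1,r2:1,r3:1,r4:-19
c14: - | r0:5,r1:Mul1,r2:1,r3:1,r4:-19
c15: - | r0:5,r1:Mul1,r2:1,r3:1,r4:-19

STATUS = VALUE -19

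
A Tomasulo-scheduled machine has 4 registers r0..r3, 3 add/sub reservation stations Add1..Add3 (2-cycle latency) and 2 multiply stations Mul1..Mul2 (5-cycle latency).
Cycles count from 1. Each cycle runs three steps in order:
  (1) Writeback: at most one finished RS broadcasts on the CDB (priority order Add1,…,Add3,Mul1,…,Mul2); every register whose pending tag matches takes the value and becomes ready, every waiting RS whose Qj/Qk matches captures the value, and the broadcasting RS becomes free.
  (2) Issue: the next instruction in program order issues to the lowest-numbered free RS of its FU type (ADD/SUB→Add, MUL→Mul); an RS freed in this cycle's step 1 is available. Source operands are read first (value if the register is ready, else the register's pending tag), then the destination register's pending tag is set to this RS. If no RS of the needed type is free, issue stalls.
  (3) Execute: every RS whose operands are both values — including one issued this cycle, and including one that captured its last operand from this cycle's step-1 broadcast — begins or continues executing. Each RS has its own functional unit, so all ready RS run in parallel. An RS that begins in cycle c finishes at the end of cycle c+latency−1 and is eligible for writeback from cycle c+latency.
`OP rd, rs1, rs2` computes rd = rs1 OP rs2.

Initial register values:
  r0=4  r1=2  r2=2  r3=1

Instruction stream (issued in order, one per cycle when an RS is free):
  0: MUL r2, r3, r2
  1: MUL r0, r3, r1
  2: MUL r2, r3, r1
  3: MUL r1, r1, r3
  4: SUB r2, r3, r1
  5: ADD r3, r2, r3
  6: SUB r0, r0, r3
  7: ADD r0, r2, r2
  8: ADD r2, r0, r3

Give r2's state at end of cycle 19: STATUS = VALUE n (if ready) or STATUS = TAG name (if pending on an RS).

STATUS = VALUE -2

  c1: issue MUL r2<-Mul1  regs: r0:4,r1:2,r2:Mul1,r3:1
  c2: issue MUL r0<-Mul2  regs: r0:Mul2,r1:2,r2:Mul1,r3:1
  c3: stall  regs: r0:Mul2,r1:2,r2:Mul1,r3:1
  c4: stall  regs: r0:Mul2,r1:2,r2:Mul1,r3:1
  c5: stall  regs: r0:Mul2,r1:2,r2:Mul1,r3:1
  c6: CDB Mul1=2; issue MUL r2<-Mul1  regs: r0:Mul2,r1:2,r2:Mul1,r3:1
  c7: CDB Mul2=2; issue MUL r1<-Mul2  regs: r0:2,r1:Mul2,r2:Mul1,r3:1
  c8: issue SUB r2<-Add1  regs: r0:2,r1:Mul2,r2:Add1,r3:1
  c9: issue ADD r3<-Add2  regs: r0:2,r1:Mul2,r2:Add1,r3:Add2
  c10: issue SUB r0<-Add3  regs: r0:Add3,r1:Mul2,r2:Add1,r3:Add2
  c11: CDB Mul1=2; stall  regs: r0:Add3,r1:Mul2,r2:Add1,r3:Add2
  c12: CDB Mul2=2; stall  regs: r0:Add3,r1:2,r2:Add1,r3:Add2
  c13: stall  regs: r0:Add3,r1:2,r2:Add1,r3:Add2
  c14: CDB Add1=-1; issue ADD r0<-Add1  regs: r0:Add1,r1:2,r2:-1,r3:Add2
  c15: stall  regs: r0:Add1,r1:2,r2:-1,r3:Add2
  c16: CDB Add1=-2; issue ADD r2<-Add1  regs: r0:-2,r1:2,r2:Add1,r3:Add2
  c17: CDB Add2=0  regs: r0:-2,r1:2,r2:Add1,r3:0
  c18: -  regs: r0:-2,r1:2,r2:Add1,r3:0
  c19: CDB Add1=-2  regs: r0:-2,r1:2,r2:-2,r3:0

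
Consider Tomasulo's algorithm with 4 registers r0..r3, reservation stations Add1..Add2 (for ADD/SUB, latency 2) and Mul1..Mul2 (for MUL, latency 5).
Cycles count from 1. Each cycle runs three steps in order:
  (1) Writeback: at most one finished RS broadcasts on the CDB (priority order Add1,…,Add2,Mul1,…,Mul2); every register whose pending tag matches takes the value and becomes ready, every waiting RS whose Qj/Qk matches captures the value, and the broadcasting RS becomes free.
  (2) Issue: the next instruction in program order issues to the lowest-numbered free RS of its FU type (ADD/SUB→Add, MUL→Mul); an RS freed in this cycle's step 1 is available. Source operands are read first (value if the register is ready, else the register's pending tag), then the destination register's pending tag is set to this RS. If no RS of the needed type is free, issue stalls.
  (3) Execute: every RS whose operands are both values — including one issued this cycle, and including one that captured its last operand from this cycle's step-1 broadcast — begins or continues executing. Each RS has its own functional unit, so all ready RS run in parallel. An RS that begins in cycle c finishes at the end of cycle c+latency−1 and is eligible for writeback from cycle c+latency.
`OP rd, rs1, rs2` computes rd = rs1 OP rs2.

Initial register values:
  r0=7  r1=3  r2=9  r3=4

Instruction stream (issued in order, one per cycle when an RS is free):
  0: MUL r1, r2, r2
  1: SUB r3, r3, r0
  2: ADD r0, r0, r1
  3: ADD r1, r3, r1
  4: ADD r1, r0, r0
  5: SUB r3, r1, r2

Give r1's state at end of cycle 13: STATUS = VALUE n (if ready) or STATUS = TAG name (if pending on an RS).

  c1: issue MUL r1<-Mul1  regs: r0:7,r1:Mul1,r2:9,r3:4
  c2: issue SUB r3<-Add1  regs: r0:7,r1:Mul1,r2:9,r3:Add1
  c3: issue ADD r0<-Add2  regs: r0:Add2,r1:Mul1,r2:9,r3:Add1
  c4: CDB Add1=-3; issue ADD r1<-Add1  regs: r0:Add2,r1:Add1,r2:9,r3:-3
  c5: stall  regs: r0:Add2,r1:Add1,r2:9,r3:-3
  c6: CDB Mul1=81; stall  regs: r0:Add2,r1:Add1,r2:9,r3:-3
  c7: stall  regs: r0:Add2,r1:Add1,r2:9,r3:-3
  c8: CDB Add1=78; issue ADD r1<-Add1  regs: r0:Add2,r1:Add1,r2:9,r3:-3
  c9: CDB Add2=88; issue SUB r3<-Add2  regs: r0:88,r1:Add1,r2:9,r3:Add2
  c10: -  regs: r0:88,r1:Add1,r2:9,r3:Add2
  c11: CDB Add1=176  regs: r0:88,r1:176,r2:9,r3:Add2
  c12: -  regs: r0:88,r1:176,r2:9,r3:Add2
  c13: CDB Add2=167  regs: r0:88,r1:176,r2:9,r3:167

STATUS = VALUE 176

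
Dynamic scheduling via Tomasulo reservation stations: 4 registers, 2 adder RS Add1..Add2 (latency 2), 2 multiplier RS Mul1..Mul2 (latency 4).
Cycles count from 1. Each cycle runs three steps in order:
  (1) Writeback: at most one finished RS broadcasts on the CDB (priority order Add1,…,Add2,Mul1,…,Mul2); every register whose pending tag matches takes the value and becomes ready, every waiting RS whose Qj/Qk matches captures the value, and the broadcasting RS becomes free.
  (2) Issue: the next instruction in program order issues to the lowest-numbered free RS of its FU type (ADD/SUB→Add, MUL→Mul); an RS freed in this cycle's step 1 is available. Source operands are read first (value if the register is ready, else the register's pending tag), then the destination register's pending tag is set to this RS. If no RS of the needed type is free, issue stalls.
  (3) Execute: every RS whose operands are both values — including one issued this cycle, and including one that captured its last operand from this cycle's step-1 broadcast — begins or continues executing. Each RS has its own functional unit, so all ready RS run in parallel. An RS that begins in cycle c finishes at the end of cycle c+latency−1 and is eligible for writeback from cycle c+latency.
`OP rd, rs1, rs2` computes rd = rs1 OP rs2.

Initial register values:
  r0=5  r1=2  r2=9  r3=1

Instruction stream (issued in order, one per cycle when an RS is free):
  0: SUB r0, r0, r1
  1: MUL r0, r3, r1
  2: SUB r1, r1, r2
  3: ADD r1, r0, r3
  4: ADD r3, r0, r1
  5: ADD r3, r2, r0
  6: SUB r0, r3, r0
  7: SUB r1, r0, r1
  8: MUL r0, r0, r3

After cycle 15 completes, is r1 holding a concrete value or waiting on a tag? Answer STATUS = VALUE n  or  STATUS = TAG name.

STATUS = VALUE 6

c1: issue SUB r0<-Add1 | r0:Add1,r1:2,r2:9,r3:1
c2: issue MUL r0<-Mul1 | r0:Mul1,r1:2,r2:9,r3:1
c3: CDB Add1=3; issue SUB r1<-Add1 | r0:Mul1,r1:Add1,r2:9,r3:1
c4: issue ADD r1<-Add2 | r0:Mul1,r1:Add2,r2:9,r3:1
c5: CDB Add1=-7; issue ADD r3<-Add1 | r0:Mul1,r1:Add2,r2:9,r3:Add1
c6: CDB Mul1=2; stall | r0:2,r1:Add2,r2:9,r3:Add1
c7: stall | r0:2,r1:Add2,r2:9,r3:Add1
c8: CDB Add2=3; issue ADD r3<-Add2 | r0:2,r1:3,r2:9,r3:Add2
c9: stall | r0:2,r1:3,r2:9,r3:Add2
c10: CDB Add1=5; issue SUB r0<-Add1 | r0:Add1,r1:3,r2:9,r3:Add2
c11: CDB Add2=11; issue SUB r1<-Add2 | r0:Add1,r1:Add2,r2:9,r3:11
c12: issue MUL r0<-Mul1 | r0:Mul1,r1:Add2,r2:9,r3:11
c13: CDB Add1=9 | r0:Mul1,r1:Add2,r2:9,r3:11
c14: - | r0:Mul1,r1:Add2,r2:9,r3:11
c15: CDB Add2=6 | r0:Mul1,r1:6,r2:9,r3:11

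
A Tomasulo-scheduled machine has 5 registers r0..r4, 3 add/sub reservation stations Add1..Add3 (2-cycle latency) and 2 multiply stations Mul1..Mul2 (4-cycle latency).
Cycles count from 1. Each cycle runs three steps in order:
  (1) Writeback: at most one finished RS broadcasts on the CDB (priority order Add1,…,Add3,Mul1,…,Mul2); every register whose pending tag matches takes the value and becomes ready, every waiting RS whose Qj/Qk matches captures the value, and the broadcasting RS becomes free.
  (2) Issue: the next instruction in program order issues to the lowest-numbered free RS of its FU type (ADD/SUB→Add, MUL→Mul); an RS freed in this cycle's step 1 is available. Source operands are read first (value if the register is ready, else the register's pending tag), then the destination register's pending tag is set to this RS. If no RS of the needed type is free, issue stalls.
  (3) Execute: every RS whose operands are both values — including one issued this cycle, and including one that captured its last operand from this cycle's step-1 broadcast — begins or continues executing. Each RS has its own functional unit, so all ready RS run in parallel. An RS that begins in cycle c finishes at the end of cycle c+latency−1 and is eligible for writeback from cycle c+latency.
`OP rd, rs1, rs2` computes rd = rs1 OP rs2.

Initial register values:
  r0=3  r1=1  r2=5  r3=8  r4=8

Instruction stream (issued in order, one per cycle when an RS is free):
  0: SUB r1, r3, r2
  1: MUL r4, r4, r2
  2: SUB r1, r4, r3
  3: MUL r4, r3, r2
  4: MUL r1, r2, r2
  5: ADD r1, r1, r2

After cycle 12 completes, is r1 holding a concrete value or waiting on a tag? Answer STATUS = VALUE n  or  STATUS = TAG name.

STATUS = VALUE 30

cycle 1: issue SUB r1<-Add1 // r0:3,r1:Add1,r2:5,r3:8,r4:8
cycle 2: issue MUL r4<-Mul1 // r0:3,r1:Add1,r2:5,r3:8,r4:Mul1
cycle 3: CDB Add1=3; issue SUB r1<-Add1 // r0:3,r1:Add1,r2:5,r3:8,r4:Mul1
cycle 4: issue MUL r4<-Mul2 // r0:3,r1:Add1,r2:5,r3:8,r4:Mul2
cycle 5: stall // r0:3,r1:Add1,r2:5,r3:8,r4:Mul2
cycle 6: CDB Mul1=40; issue MUL r1<-Mul1 // r0:3,r1:Mul1,r2:5,r3:8,r4:Mul2
cycle 7: issue ADD r1<-Add2 // r0:3,r1:Add2,r2:5,r3:8,r4:Mul2
cycle 8: CDB Add1=32 // r0:3,r1:Add2,r2:5,r3:8,r4:Mul2
cycle 9: CDB Mul2=40 // r0:3,r1:Add2,r2:5,r3:8,r4:40
cycle 10: CDB Mul1=25 // r0:3,r1:Add2,r2:5,r3:8,r4:40
cycle 11: - // r0:3,r1:Add2,r2:5,r3:8,r4:40
cycle 12: CDB Add2=30 // r0:3,r1:30,r2:5,r3:8,r4:40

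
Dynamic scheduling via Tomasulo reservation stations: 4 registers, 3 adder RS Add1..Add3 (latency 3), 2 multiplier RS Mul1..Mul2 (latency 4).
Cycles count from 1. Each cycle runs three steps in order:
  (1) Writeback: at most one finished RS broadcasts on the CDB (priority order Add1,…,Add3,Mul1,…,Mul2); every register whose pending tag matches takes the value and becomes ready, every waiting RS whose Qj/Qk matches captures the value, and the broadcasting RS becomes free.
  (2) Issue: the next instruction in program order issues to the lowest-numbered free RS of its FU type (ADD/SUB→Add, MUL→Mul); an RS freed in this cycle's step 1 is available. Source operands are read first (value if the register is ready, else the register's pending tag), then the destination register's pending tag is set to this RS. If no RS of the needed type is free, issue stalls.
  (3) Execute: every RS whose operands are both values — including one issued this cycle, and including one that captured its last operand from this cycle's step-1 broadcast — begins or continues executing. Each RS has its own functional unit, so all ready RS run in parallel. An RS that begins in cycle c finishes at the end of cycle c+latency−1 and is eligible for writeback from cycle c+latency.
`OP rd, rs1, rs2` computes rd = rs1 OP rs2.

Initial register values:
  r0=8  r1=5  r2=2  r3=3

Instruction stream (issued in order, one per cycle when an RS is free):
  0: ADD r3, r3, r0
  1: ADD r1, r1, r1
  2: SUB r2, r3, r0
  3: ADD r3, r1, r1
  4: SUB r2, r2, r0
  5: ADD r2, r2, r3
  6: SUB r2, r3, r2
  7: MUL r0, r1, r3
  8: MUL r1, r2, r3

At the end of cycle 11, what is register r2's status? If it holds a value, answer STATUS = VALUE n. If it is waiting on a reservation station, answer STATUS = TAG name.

cycle 1: issue ADD r3<-Add1 // r0:8,r1:5,r2:2,r3:Add1
cycle 2: issue ADD r1<-Add2 // r0:8,r1:Add2,r2:2,r3:Add1
cycle 3: issue SUB r2<-Add3 // r0:8,r1:Add2,r2:Add3,r3:Add1
cycle 4: CDB Add1=11; issue ADD r3<-Add1 // r0:8,r1:Add2,r2:Add3,r3:Add1
cycle 5: CDB Add2=10; issue SUB r2<-Add2 // r0:8,r1:10,r2:Add2,r3:Add1
cycle 6: stall // r0:8,r1:10,r2:Add2,r3:Add1
cycle 7: CDB Add3=3; issue ADD r2<-Add3 // r0:8,r1:10,r2:Add3,r3:Add1
cycle 8: CDB Add1=20; issue SUB r2<-Add1 // r0:8,r1:10,r2:Add1,r3:20
cycle 9: issue MUL r0<-Mul1 // r0:Mul1,r1:10,r2:Add1,r3:20
cycle 10: CDB Add2=-5; issue MUL r1<-Mul2 // r0:Mul1,r1:Mul2,r2:Add1,r3:20
cycle 11: - // r0:Mul1,r1:Mul2,r2:Add1,r3:20

STATUS = TAG Add1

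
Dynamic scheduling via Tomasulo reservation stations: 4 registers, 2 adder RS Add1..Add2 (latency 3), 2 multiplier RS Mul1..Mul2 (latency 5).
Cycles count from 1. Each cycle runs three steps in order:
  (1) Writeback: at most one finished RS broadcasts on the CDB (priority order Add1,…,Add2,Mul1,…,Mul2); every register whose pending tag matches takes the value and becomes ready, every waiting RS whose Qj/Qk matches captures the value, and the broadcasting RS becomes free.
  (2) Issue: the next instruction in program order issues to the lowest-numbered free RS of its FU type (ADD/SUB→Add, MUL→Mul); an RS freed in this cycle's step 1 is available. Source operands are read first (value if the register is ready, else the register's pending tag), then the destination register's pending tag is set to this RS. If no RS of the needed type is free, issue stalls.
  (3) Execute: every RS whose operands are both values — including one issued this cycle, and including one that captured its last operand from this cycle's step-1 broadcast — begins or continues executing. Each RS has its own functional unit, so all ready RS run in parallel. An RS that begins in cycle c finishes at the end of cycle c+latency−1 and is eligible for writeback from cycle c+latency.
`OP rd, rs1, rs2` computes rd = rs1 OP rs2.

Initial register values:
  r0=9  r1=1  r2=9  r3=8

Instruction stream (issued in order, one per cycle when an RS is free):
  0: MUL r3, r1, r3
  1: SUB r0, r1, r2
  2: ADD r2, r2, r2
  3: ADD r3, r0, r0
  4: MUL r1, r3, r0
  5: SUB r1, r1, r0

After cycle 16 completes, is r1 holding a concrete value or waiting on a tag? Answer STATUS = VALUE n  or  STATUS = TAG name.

cycle 1: issue MUL r3<-Mul1 // r0:9,r1:1,r2:9,r3:Mul1
cycle 2: issue SUB r0<-Add1 // r0:Add1,r1:1,r2:9,r3:Mul1
cycle 3: issue ADD r2<-Add2 // r0:Add1,r1:1,r2:Add2,r3:Mul1
cycle 4: stall // r0:Add1,r1:1,r2:Add2,r3:Mul1
cycle 5: CDB Add1=-8; issue ADD r3<-Add1 // r0:-8,r1:1,r2:Add2,r3:Add1
cycle 6: CDB Add2=18; issue MUL r1<-Mul2 // r0:-8,r1:Mul2,r2:18,r3:Add1
cycle 7: CDB Mul1=8; issue SUB r1<-Add2 // r0:-8,r1:Add2,r2:18,r3:Add1
cycle 8: CDB Add1=-16 // r0:-8,r1:Add2,r2:18,r3:-16
cycle 9: - // r0:-8,r1:Add2,r2:18,r3:-16
cycle 10: - // r0:-8,r1:Add2,r2:18,r3:-16
cycle 11: - // r0:-8,r1:Add2,r2:18,r3:-16
cycle 12: - // r0:-8,r1:Add2,r2:18,r3:-16
cycle 13: CDB Mul2=128 // r0:-8,r1:Add2,r2:18,r3:-16
cycle 14: - // r0:-8,r1:Add2,r2:18,r3:-16
cycle 15: - // r0:-8,r1:Add2,r2:18,r3:-16
cycle 16: CDB Add2=136 // r0:-8,r1:136,r2:18,r3:-16

STATUS = VALUE 136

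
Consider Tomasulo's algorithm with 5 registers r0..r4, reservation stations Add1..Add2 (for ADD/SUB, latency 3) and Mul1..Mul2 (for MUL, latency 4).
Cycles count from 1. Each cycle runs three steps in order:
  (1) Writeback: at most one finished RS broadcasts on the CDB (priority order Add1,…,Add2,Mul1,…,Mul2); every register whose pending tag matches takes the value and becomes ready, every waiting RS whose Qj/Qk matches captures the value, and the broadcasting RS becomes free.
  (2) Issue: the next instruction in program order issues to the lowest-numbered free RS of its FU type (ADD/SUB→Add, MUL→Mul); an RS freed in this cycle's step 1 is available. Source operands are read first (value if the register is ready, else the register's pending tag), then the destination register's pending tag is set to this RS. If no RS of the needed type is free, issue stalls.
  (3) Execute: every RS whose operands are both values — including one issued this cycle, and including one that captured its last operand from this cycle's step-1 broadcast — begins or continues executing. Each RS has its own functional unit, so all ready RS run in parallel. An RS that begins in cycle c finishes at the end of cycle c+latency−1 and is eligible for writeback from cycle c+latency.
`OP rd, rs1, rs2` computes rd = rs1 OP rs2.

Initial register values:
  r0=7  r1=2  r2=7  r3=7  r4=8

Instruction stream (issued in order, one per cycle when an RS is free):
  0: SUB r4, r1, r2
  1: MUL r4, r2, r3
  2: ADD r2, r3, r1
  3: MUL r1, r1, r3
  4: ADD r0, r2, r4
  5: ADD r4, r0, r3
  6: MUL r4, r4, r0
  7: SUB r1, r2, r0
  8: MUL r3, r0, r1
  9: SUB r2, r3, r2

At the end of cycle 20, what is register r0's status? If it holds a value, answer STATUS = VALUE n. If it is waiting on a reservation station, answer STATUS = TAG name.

STATUS = VALUE 58

c1: issue SUB r4<-Add1 | r0:7,r1:2,r2:7,r3:7,r4:Add1
c2: issue MUL r4<-Mul1 | r0:7,r1:2,r2:7,r3:7,r4:Mul1
c3: issue ADD r2<-Add2 | r0:7,r1:2,r2:Add2,r3:7,r4:Mul1
c4: CDB Add1=-5; issue MUL r1<-Mul2 | r0:7,r1:Mul2,r2:Add2,r3:7,r4:Mul1
c5: issue ADD r0<-Add1 | r0:Add1,r1:Mul2,r2:Add2,r3:7,r4:Mul1
c6: CDB Add2=9; issue ADD r4<-Add2 | r0:Add1,r1:Mul2,r2:9,r3:7,r4:Add2
c7: CDB Mul1=49; issue MUL r4<-Mul1 | r0:Add1,r1:Mul2,r2:9,r3:7,r4:Mul1
c8: CDB Mul2=14; stall | r0:Add1,r1:14,r2:9,r3:7,r4:Mul1
c9: stall | r0:Add1,r1:14,r2:9,r3:7,r4:Mul1
c10: CDB Add1=58; issue SUB r1<-Add1 | r0:58,r1:Add1,r2:9,r3:7,r4:Mul1
c11: issue MUL r3<-Mul2 | r0:58,r1:Add1,r2:9,r3:Mul2,r4:Mul1
c12: stall | r0:58,r1:Add1,r2:9,r3:Mul2,r4:Mul1
c13: CDB Add1=-49; issue SUB r2<-Add1 | r0:58,r1:-49,r2:Add1,r3:Mul2,r4:Mul1
c14: CDB Add2=65 | r0:58,r1:-49,r2:Add1,r3:Mul2,r4:Mul1
c15: - | r0:58,r1:-49,r2:Add1,r3:Mul2,r4:Mul1
c16: - | r0:58,r1:-49,r2:Add1,r3:Mul2,r4:Mul1
c17: CDB Mul2=-2842 | r0:58,r1:-49,r2:Add1,r3:-2842,r4:Mul1
c18: CDB Mul1=3770 | r0:58,r1:-49,r2:Add1,r3:-2842,r4:3770
c19: - | r0:58,r1:-49,r2:Add1,r3:-2842,r4:3770
c20: CDB Add1=-2851 | r0:58,r1:-49,r2:-2851,r3:-2842,r4:3770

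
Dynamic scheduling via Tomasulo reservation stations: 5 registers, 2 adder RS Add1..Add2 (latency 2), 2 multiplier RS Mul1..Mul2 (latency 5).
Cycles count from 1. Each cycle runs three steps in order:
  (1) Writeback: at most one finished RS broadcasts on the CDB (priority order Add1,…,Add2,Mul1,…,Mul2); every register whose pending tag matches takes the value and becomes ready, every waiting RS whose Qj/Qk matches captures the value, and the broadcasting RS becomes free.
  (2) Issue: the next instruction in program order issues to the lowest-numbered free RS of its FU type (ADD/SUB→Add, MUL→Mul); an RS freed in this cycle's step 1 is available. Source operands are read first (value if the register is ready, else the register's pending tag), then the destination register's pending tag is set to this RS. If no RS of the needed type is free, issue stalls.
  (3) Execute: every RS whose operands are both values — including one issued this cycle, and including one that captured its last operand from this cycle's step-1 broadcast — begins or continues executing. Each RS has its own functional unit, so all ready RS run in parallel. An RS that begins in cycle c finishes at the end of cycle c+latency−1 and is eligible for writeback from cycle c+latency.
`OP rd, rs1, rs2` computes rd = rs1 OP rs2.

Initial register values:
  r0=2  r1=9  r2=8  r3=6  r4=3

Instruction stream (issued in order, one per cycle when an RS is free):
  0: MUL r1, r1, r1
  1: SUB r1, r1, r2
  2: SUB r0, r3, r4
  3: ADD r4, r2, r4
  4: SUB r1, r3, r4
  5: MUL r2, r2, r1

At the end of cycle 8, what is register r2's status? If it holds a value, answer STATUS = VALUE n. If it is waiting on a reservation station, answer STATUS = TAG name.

  c1: issue MUL r1<-Mul1  regs: r0:2,r1:Mul1,r2:8,r3:6,r4:3
  c2: issue SUB r1<-Add1  regs: r0:2,r1:Add1,r2:8,r3:6,r4:3
  c3: issue SUB r0<-Add2  regs: r0:Add2,r1:Add1,r2:8,r3:6,r4:3
  c4: stall  regs: r0:Add2,r1:Add1,r2:8,r3:6,r4:3
  c5: CDB Add2=3; issue ADD r4<-Add2  regs: r0:3,r1:Add1,r2:8,r3:6,r4:Add2
  c6: CDB Mul1=81; stall  regs: r0:3,r1:Add1,r2:8,r3:6,r4:Add2
  c7: CDB Add2=11; issue SUB r1<-Add2  regs: r0:3,r1:Add2,r2:8,r3:6,r4:11
  c8: CDB Add1=73; issue MUL r2<-Mul1  regs: r0:3,r1:Add2,r2:Mul1,r3:6,r4:11

STATUS = TAG Mul1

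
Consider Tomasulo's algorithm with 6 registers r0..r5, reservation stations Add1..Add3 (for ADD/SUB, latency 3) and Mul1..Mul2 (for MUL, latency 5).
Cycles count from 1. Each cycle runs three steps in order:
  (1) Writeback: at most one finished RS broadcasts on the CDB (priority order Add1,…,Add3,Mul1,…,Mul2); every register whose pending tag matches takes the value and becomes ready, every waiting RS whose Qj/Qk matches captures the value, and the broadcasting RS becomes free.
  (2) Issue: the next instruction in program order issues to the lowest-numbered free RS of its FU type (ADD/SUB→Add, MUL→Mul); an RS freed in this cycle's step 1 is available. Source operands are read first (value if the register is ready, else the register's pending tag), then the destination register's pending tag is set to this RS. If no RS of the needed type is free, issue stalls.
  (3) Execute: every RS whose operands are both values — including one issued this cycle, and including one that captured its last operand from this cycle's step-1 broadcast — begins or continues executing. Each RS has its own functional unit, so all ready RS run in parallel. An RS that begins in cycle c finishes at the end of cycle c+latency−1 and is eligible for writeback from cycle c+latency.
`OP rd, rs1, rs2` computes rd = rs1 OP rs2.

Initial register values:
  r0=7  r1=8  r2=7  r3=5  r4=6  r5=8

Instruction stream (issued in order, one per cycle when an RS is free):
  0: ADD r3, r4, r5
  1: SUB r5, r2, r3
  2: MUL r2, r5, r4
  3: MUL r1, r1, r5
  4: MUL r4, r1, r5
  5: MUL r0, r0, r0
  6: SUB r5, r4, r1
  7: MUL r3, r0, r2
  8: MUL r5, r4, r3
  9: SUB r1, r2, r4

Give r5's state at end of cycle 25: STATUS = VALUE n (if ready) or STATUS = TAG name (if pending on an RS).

  c1: issue ADD r3<-Add1  regs: r0:7,r1:8,r2:7,r3:Add1,r4:6,r5:8
  c2: issue SUB r5<-Add2  regs: r0:7,r1:8,r2:7,r3:Add1,r4:6,r5:Add2
  c3: issue MUL r2<-Mul1  regs: r0:7,r1:8,r2:Mul1,r3:Add1,r4:6,r5:Add2
  c4: CDB Add1=14; issue MUL r1<-Mul2  regs: r0:7,r1:Mul2,r2:Mul1,r3:14,r4:6,r5:Add2
  c5: stall  regs: r0:7,r1:Mul2,r2:Mul1,r3:14,r4:6,r5:Add2
  c6: stall  regs: r0:7,r1:Mul2,r2:Mul1,r3:14,r4:6,r5:Add2
  c7: CDB Add2=-7; stall  regs: r0:7,r1:Mul2,r2:Mul1,r3:14,r4:6,r5:-7
  c8: stall  regs: r0:7,r1:Mul2,r2:Mul1,r3:14,r4:6,r5:-7
  c9: stall  regs: r0:7,r1:Mul2,r2:Mul1,r3:14,r4:6,r5:-7
  c10: stall  regs: r0:7,r1:Mul2,r2:Mul1,r3:14,r4:6,r5:-7
  c11: stall  regs: r0:7,r1:Mul2,r2:Mul1,r3:14,r4:6,r5:-7
  c12: CDB Mul1=-42; issue MUL r4<-Mul1  regs: r0:7,r1:Mul2,r2:-42,r3:14,r4:Mul1,r5:-7
  c13: CDB Mul2=-56; issue MUL r0<-Mul2  regs: r0:Mul2,r1:-56,r2:-42,r3:14,r4:Mul1,r5:-7
  c14: issue SUB r5<-Add1  regs: r0:Mul2,r1:-56,r2:-42,r3:14,r4:Mul1,r5:Add1
  c15: stall  regs: r0:Mul2,r1:-56,r2:-42,r3:14,r4:Mul1,r5:Add1
  c16: stall  regs: r0:Mul2,r1:-56,r2:-42,r3:14,r4:Mul1,r5:Add1
  c17: stall  regs: r0:Mul2,r1:-56,r2:-42,r3:14,r4:Mul1,r5:Add1
  c18: CDB Mul1=392; issue MUL r3<-Mul1  regs: r0:Mul2,r1:-56,r2:-42,r3:Mul1,r4:392,r5:Add1
  c19: CDB Mul2=49; issue MUL r5<-Mul2  regs: r0:49,r1:-56,r2:-42,r3:Mul1,r4:392,r5:Mul2
  c20: issue SUB r1<-Add2  regs: r0:49,r1:Add2,r2:-42,r3:Mul1,r4:392,r5:Mul2
  c21: CDB Add1=448  regs: r0:49,r1:Add2,r2:-42,r3:Mul1,r4:392,r5:Mul2
  c22: -  regs: r0:49,r1:Add2,r2:-42,r3:Mul1,r4:392,r5:Mul2
  c23: CDB Add2=-434  regs: r0:49,r1:-434,r2:-42,r3:Mul1,r4:392,r5:Mul2
  c24: CDB Mul1=-2058  regs: r0:49,r1:-434,r2:-42,r3:-2058,r4:392,r5:Mul2
  c25: -  regs: r0:49,r1:-434,r2:-42,r3:-2058,r4:392,r5:Mul2

STATUS = TAG Mul2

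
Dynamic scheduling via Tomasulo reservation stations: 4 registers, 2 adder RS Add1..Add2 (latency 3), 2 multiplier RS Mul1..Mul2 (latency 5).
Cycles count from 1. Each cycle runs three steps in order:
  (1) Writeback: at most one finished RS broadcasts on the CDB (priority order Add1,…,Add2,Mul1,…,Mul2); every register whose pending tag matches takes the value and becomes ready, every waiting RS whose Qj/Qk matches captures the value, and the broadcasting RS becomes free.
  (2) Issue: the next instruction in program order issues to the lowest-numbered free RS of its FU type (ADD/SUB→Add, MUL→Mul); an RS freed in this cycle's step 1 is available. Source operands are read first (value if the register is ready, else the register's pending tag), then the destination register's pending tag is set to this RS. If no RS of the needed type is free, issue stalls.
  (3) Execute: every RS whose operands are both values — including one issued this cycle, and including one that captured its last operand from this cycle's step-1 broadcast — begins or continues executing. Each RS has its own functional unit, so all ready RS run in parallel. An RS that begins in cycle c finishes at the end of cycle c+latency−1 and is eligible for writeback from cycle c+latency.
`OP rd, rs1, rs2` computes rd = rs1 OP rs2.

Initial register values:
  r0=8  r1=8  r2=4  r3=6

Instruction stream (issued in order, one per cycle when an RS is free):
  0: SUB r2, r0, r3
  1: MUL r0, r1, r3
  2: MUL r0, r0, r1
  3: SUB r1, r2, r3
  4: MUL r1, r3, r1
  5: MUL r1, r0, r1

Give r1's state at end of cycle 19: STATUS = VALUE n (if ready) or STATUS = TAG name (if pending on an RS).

  c1: issue SUB r2<-Add1  regs: r0:8,r1:8,r2:Add1,r3:6
  c2: issue MUL r0<-Mul1  regs: r0:Mul1,r1:8,r2:Add1,r3:6
  c3: issue MUL r0<-Mul2  regs: r0:Mul2,r1:8,r2:Add1,r3:6
  c4: CDB Add1=2; issue SUB r1<-Add1  regs: r0:Mul2,r1:Add1,r2:2,r3:6
  c5: stall  regs: r0:Mul2,r1:Add1,r2:2,r3:6
  c6: stall  regs: r0:Mul2,r1:Add1,r2:2,r3:6
  c7: CDB Add1=-4; stall  regs: r0:Mul2,r1:-4,r2:2,r3:6
  c8: CDB Mul1=48; issue MUL r1<-Mul1  regs: r0:Mul2,r1:Mul1,r2:2,r3:6
  c9: stall  regs: r0:Mul2,r1:Mul1,r2:2,r3:6
  c10: stall  regs: r0:Mul2,r1:Mul1,r2:2,r3:6
  c11: stall  regs: r0:Mul2,r1:Mul1,r2:2,r3:6
  c12: stall  regs: r0:Mul2,r1:Mul1,r2:2,r3:6
  c13: CDB Mul1=-24; issue MUL r1<-Mul1  regs: r0:Mul2,r1:Mul1,r2:2,r3:6
  c14: CDB Mul2=384  regs: r0:384,r1:Mul1,r2:2,r3:6
  c15: -  regs: r0:384,r1:Mul1,r2:2,r3:6
  c16: -  regs: r0:384,r1:Mul1,r2:2,r3:6
  c17: -  regs: r0:384,r1:Mul1,r2:2,r3:6
  c18: -  regs: r0:384,r1:Mul1,r2:2,r3:6
  c19: CDB Mul1=-9216  regs: r0:384,r1:-9216,r2:2,r3:6

STATUS = VALUE -9216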